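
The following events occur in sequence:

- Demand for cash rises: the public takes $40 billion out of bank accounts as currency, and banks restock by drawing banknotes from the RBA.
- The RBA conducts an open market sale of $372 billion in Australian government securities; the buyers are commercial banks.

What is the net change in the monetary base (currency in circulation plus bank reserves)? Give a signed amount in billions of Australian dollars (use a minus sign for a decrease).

RBA balance sheet:
  Assets:      Securities −$372B
  Liabilities: Bank reserves −$412B, Currency in circulation +$40B
Commercial banking system:
  Assets:      Reserves at CB −$412B, Securities +$372B
  Liabilities: Checkable deposits −$40B
Monetary base = currency + reserves: +$40B + (−$412B) = -$372 billion.

-$372 billion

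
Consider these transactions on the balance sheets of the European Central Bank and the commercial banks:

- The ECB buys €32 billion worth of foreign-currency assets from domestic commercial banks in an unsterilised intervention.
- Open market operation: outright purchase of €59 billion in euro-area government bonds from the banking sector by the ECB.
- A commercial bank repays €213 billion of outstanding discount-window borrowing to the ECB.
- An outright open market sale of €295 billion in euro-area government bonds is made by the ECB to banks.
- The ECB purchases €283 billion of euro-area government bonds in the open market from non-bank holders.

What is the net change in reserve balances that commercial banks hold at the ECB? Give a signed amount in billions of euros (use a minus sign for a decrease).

ECB balance sheet:
  Assets:      Securities +€47B, Loans to banks −€213B, Foreign assets +€32B
  Liabilities: Bank reserves −€134B
So the change in reserve balances that commercial banks hold at the ECB is -€134 billion.

-€134 billion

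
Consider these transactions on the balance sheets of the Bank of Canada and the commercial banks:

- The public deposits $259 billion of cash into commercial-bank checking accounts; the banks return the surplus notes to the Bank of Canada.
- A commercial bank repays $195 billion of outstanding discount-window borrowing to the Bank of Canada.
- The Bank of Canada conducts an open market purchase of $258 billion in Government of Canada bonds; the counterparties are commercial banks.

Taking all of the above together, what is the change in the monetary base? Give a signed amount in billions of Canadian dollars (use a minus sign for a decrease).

+$63 billion

Currency deposit $259 billion: just a shift between currency and reserves — both are base money → 0.
Discount-window repayment $195 billion: Bank of Canada balance sheet contracts → −$195B.
OMO purchase (from banks) $258 billion: Bank of Canada balance sheet expands → +$258B.
Net: 0 − 195 + 258 = +$63 billion.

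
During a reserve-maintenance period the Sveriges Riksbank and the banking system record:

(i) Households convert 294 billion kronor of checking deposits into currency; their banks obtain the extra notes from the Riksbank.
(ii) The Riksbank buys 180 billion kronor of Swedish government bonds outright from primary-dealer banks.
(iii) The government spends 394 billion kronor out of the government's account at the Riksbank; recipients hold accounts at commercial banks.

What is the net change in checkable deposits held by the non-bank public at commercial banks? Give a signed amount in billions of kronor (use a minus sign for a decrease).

+100 billion

Riksbank balance sheet:
  Assets:      Securities +180B
  Liabilities: Bank reserves +280B, Currency in circulation +294B, Government deposits −394B
Commercial banking system:
  Assets:      Reserves at CB +280B, Securities −180B
  Liabilities: Checkable deposits +100B
So the change in checkable deposits held by the non-bank public at commercial banks is +100 billion.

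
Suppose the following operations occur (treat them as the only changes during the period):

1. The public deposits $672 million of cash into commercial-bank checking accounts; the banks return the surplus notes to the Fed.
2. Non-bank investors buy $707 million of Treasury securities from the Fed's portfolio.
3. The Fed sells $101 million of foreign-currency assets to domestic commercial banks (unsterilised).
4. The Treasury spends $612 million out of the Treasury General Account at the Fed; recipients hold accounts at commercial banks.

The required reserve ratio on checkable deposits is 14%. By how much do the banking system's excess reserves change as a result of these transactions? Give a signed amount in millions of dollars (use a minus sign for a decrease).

+$395.22 million

Currency deposit $672 million: reserves +$672M, deposits +$672M.
Asset sale (to non-banks) $707 million: reserves −$707M, deposits −$707M.
FX sale $101 million: reserves −$101M, deposits 0.
Government spending $612 million: reserves +$612M, deposits +$612M.
Totals: Δreserves = +$476M, Δdeposits = +$577M.
Δrequired reserves = 14% × +$577M = +$80.78M.
Δexcess reserves = Δreserves − Δrequired = +$476M − (+$80.78M) = +$395.22 million.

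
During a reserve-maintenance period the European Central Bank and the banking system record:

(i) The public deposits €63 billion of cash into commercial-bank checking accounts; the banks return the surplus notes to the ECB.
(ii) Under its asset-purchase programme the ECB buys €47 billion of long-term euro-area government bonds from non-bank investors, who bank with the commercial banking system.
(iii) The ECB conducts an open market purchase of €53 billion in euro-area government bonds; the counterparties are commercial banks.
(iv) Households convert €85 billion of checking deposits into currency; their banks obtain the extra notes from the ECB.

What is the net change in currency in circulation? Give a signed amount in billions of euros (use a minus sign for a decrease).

+€22 billion

Currency deposit €63 billion: notes return to the central bank → −€63B.
Asset purchase (from non-banks) €47 billion: no currency enters or leaves circulation → 0.
OMO purchase (from banks) €53 billion: no currency enters or leaves circulation → 0.
Currency withdrawal €85 billion: notes leave the central bank → +€85B.
Net: −63 + 0 + 0 + 85 = +€22 billion.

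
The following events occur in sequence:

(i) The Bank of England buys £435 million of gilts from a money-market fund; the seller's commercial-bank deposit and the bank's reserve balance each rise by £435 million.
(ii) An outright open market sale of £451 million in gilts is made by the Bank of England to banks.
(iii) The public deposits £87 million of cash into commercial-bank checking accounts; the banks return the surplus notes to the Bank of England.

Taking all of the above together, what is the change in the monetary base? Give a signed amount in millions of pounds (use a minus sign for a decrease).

-£16 million

Asset purchase (from non-banks) £435 million: Bank of England balance sheet expands → +£435M.
OMO sale (to banks) £451 million: Bank of England balance sheet contracts → −£451M.
Currency deposit £87 million: just a shift between currency and reserves — both are base money → 0.
Net: 435 − 451 + 0 = -£16 million.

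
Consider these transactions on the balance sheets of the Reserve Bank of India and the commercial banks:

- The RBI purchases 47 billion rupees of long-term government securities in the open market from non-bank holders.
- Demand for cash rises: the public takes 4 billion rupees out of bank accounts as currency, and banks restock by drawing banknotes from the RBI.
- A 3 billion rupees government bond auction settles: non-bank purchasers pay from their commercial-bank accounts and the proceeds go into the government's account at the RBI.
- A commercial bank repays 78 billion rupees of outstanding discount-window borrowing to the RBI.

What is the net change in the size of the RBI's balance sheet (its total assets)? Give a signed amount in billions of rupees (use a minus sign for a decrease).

-31 billion

RBI balance sheet:
  Assets:      Securities +47B, Loans to banks −78B
  Liabilities: Bank reserves −38B, Currency in circulation +4B, Government deposits +3B
Change in total RBI assets = -31 billion.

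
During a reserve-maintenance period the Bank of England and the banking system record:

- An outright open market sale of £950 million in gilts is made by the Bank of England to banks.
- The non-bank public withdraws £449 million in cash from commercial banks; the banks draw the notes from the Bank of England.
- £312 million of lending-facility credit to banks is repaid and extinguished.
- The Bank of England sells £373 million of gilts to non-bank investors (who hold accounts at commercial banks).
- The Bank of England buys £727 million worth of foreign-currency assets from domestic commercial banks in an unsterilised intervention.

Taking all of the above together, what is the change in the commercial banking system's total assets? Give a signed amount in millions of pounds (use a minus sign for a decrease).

Bank of England balance sheet:
  Assets:      Securities −£1323M, Loans to banks −£312M, Foreign assets +£727M
  Liabilities: Bank reserves −£1357M, Currency in circulation +£449M
Commercial banking system:
  Assets:      Reserves at CB −£1357M, Securities +£950M, Foreign assets −£727M
  Liabilities: Checkable deposits −£822M, Borrowings from CB −£312M
Change in total bank assets = -£1134 million.

-£1134 million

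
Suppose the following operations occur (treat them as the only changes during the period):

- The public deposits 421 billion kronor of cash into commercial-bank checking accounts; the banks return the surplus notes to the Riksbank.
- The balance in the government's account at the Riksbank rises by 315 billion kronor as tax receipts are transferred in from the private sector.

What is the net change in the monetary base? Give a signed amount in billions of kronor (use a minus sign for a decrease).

Riksbank balance sheet:
  Assets:      no change
  Liabilities: Bank reserves +106B, Currency in circulation −421B, Government deposits +315B
Monetary base = currency + reserves: −421B + (+106B) = -315 billion.

-315 billion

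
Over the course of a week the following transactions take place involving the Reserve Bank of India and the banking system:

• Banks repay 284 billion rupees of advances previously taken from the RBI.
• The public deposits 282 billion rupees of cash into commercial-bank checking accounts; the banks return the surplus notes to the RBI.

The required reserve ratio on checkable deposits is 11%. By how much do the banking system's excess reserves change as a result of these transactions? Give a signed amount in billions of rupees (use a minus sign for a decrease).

-33.02 billion

Discount-window repayment 284 billion rupees: reserves −284B, deposits 0.
Currency deposit 282 billion rupees: reserves +282B, deposits +282B.
Totals: Δreserves = −2B, Δdeposits = +282B.
Δrequired reserves = 11% × +282B = +31.02B.
Δexcess reserves = Δreserves − Δrequired = −2B − (+31.02B) = -33.02 billion.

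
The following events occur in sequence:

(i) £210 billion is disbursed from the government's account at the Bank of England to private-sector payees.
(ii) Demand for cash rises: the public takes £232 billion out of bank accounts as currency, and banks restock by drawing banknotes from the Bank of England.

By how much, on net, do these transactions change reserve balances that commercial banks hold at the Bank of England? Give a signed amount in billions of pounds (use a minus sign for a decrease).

Government spending £210 billion: government payments flow into bank reserve accounts → +£210B.
Currency withdrawal £232 billion: banks swap reserves for currency → −£232B.
Net: 210 − 232 = -£22 billion.

-£22 billion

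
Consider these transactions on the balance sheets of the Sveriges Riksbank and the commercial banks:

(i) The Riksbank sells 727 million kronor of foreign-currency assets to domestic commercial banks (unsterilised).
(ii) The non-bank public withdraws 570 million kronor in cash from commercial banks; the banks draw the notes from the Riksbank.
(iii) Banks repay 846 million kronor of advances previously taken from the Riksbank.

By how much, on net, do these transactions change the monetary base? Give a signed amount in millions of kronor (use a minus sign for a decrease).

Riksbank balance sheet:
  Assets:      Loans to banks −846M, Foreign assets −727M
  Liabilities: Bank reserves −2143M, Currency in circulation +570M
Monetary base = currency + reserves: +570M + (−2143M) = -1573 million.

-1573 million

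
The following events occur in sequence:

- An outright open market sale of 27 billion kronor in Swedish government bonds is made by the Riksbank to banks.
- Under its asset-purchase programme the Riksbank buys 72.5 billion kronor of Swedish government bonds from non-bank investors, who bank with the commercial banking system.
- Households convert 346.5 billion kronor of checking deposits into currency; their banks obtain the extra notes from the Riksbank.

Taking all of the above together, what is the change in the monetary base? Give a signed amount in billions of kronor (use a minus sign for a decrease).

OMO sale (to banks) 27 billion kronor: Riksbank balance sheet contracts → −27B.
Asset purchase (from non-banks) 72.5 billion kronor: Riksbank balance sheet expands → +72.5B.
Currency withdrawal 346.5 billion kronor: just a shift between currency and reserves — both are base money → 0.
Net: −27 + 72.5 + 0 = +45.5 billion.

+45.5 billion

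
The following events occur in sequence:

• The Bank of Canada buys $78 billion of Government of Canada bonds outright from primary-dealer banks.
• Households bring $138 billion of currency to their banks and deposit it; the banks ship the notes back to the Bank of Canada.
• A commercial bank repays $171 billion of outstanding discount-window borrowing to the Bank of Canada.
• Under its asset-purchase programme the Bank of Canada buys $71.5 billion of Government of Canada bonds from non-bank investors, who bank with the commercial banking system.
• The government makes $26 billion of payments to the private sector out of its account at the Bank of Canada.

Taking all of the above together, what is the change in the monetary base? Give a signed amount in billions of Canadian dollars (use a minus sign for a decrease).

OMO purchase (from banks) $78 billion: Bank of Canada balance sheet expands → +$78B.
Currency deposit $138 billion: just a shift between currency and reserves — both are base money → 0.
Discount-window repayment $171 billion: Bank of Canada balance sheet contracts → −$171B.
Asset purchase (from non-banks) $71.5 billion: Bank of Canada balance sheet expands → +$71.5B.
Government spending $26 billion: a non-base liability converts back to reserves → +$26B.
Net: 78 + 0 − 171 + 71.5 + 26 = +$4.5 billion.

+$4.5 billion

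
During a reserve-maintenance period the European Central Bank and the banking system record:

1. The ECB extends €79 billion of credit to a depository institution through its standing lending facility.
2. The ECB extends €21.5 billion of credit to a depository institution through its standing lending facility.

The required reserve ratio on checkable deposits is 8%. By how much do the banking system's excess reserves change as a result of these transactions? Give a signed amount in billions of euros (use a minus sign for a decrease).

+€100.5 billion

Discount-window loan €79 billion: reserves +€79B, deposits 0.
Discount-window loan €21.5 billion: reserves +€21.5B, deposits 0.
Totals: Δreserves = +€100.5B, Δdeposits = 0.
Δrequired reserves = 8% × 0 = 0.
Δexcess reserves = Δreserves − Δrequired = +€100.5B − (0) = +€100.5 billion.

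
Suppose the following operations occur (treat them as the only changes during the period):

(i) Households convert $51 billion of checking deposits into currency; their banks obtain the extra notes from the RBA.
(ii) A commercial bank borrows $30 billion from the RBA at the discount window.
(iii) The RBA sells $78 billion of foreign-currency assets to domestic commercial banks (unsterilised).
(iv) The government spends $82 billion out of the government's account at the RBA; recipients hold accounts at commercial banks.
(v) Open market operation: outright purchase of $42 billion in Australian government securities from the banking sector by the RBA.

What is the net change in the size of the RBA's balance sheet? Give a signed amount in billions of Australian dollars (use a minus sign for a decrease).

Currency withdrawal $51 billion: only the composition of liabilities changes → 0.
Discount-window loan $30 billion: an RBA asset is acquired → +$30B.
FX sale $78 billion: an RBA asset is shed → −$78B.
Government spending $82 billion: only the composition of liabilities changes → 0.
OMO purchase (from banks) $42 billion: an RBA asset is acquired → +$42B.
Net: 0 + 30 − 78 + 0 + 42 = -$6 billion.

-$6 billion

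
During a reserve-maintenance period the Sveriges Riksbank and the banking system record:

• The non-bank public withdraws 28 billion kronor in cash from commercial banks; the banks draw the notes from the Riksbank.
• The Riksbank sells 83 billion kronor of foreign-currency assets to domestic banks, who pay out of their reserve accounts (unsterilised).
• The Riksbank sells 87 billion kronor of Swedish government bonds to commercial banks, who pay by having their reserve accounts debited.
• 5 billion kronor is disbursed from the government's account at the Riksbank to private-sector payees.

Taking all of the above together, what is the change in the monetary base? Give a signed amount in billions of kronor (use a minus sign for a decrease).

Currency withdrawal 28 billion kronor: just a shift between currency and reserves — both are base money → 0.
FX sale 83 billion kronor: Riksbank balance sheet contracts → −83B.
OMO sale (to banks) 87 billion kronor: Riksbank balance sheet contracts → −87B.
Government spending 5 billion kronor: a non-base liability converts back to reserves → +5B.
Net: 0 − 83 − 87 + 5 = -165 billion.

-165 billion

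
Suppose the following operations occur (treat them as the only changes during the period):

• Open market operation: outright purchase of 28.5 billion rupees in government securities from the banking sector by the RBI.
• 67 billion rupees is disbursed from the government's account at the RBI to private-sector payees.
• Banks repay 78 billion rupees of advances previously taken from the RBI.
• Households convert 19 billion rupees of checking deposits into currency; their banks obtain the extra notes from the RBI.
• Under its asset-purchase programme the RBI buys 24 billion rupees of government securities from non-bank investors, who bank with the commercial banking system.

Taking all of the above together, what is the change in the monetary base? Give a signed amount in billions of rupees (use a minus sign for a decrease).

+41.5 billion

RBI balance sheet:
  Assets:      Securities +52.5B, Loans to banks −78B
  Liabilities: Bank reserves +22.5B, Currency in circulation +19B, Government deposits −67B
Commercial banking system:
  Assets:      Reserves at CB +22.5B, Securities −28.5B
  Liabilities: Checkable deposits +72B, Borrowings from CB −78B
Monetary base = currency + reserves: +19B + (+22.5B) = +41.5 billion.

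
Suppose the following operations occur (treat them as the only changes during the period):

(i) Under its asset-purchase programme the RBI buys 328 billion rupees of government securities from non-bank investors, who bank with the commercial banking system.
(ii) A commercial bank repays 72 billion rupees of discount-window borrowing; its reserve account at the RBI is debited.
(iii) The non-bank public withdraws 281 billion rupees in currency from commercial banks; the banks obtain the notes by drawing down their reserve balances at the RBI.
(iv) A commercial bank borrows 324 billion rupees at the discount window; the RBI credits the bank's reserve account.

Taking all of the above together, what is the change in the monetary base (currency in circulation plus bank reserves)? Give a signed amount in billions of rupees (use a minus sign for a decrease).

+580 billion

Asset purchase (from non-banks) 328 billion rupees: RBI balance sheet expands → +328B.
Discount-window repayment 72 billion rupees: RBI balance sheet contracts → −72B.
Currency withdrawal 281 billion rupees: just a shift between currency and reserves — both are base money → 0.
Discount-window loan 324 billion rupees: RBI balance sheet expands → +324B.
Net: 328 − 72 + 0 + 324 = +580 billion.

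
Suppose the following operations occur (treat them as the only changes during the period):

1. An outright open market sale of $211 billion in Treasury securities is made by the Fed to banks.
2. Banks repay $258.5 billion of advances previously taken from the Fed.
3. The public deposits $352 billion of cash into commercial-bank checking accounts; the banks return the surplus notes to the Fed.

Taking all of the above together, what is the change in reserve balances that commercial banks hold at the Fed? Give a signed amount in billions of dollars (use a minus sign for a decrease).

OMO sale (to banks) $211 billion: the buying banks pay out of their reserve balances → −$211B.
Discount-window repayment $258.5 billion: repayment is debited from reserves → −$258.5B.
Currency deposit $352 billion: returned notes are swapped for reserve credit → +$352B.
Net: −211 − 258.5 + 352 = -$117.5 billion.

-$117.5 billion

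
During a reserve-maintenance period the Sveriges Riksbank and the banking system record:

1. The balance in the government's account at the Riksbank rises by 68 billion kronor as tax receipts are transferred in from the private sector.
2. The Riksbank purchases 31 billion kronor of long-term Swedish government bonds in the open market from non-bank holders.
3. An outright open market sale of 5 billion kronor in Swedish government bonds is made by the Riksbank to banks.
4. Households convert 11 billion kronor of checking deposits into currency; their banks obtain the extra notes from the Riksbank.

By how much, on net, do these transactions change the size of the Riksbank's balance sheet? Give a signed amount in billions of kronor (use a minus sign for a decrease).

+26 billion

Riksbank balance sheet:
  Assets:      Securities +26B
  Liabilities: Bank reserves −53B, Currency in circulation +11B, Government deposits +68B
Commercial banking system:
  Assets:      Reserves at CB −53B, Securities +5B
  Liabilities: Checkable deposits −48B
Change in total Riksbank assets = +26 billion.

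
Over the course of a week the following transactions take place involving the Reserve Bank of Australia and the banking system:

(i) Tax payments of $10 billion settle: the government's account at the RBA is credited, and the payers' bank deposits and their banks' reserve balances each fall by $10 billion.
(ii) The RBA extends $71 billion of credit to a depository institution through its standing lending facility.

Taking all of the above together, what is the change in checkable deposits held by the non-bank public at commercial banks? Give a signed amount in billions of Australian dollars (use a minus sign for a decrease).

-$10 billion

RBA balance sheet:
  Assets:      Loans to banks +$71B
  Liabilities: Bank reserves +$61B, Government deposits +$10B
Commercial banking system:
  Assets:      Reserves at CB +$61B
  Liabilities: Checkable deposits −$10B, Borrowings from CB +$71B
So the change in checkable deposits held by the non-bank public at commercial banks is -$10 billion.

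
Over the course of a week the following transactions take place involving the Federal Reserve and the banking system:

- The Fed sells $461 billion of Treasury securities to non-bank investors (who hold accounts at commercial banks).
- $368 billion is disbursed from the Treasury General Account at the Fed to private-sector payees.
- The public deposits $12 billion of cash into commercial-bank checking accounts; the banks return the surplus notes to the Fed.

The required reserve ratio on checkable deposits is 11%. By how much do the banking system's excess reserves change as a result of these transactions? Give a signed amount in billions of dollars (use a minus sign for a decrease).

Asset sale (to non-banks) $461 billion: reserves −$461B, deposits −$461B.
Government spending $368 billion: reserves +$368B, deposits +$368B.
Currency deposit $12 billion: reserves +$12B, deposits +$12B.
Totals: Δreserves = −$81B, Δdeposits = −$81B.
Δrequired reserves = 11% × −$81B = −$8.91B.
Δexcess reserves = Δreserves − Δrequired = −$81B − (−$8.91B) = -$72.09 billion.

-$72.09 billion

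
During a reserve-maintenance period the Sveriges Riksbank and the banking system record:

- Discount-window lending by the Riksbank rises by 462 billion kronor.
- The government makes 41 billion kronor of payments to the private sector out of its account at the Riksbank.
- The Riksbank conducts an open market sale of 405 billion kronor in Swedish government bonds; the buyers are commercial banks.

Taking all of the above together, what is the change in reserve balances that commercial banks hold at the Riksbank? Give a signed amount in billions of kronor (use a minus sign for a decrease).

+98 billion

Riksbank balance sheet:
  Assets:      Securities −405B, Loans to banks +462B
  Liabilities: Bank reserves +98B, Government deposits −41B
Commercial banking system:
  Assets:      Reserves at CB +98B, Securities +405B
  Liabilities: Checkable deposits +41B, Borrowings from CB +462B
So the change in reserve balances that commercial banks hold at the Riksbank is +98 billion.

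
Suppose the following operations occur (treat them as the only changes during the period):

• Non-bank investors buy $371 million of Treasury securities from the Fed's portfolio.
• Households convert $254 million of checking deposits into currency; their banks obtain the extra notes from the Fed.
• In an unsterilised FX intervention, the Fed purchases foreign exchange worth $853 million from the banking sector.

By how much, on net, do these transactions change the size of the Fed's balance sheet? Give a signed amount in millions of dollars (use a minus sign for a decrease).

Asset sale (to non-banks) $371 million: a Fed asset is shed → −$371M.
Currency withdrawal $254 million: only the composition of liabilities changes → 0.
FX purchase $853 million: a Fed asset is acquired → +$853M.
Net: −371 + 0 + 853 = +$482 million.

+$482 million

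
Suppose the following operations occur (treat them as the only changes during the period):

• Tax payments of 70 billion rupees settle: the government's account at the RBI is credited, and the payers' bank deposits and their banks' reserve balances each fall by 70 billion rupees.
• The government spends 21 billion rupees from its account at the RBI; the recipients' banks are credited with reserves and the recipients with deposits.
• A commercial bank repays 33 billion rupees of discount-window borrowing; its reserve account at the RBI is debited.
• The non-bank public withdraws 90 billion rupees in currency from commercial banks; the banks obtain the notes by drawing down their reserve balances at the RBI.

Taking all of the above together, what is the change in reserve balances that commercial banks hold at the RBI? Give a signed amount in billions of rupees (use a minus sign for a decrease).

RBI balance sheet:
  Assets:      Loans to banks −33B
  Liabilities: Bank reserves −172B, Currency in circulation +90B, Government deposits +49B
So the change in reserve balances that commercial banks hold at the RBI is -172 billion.

-172 billion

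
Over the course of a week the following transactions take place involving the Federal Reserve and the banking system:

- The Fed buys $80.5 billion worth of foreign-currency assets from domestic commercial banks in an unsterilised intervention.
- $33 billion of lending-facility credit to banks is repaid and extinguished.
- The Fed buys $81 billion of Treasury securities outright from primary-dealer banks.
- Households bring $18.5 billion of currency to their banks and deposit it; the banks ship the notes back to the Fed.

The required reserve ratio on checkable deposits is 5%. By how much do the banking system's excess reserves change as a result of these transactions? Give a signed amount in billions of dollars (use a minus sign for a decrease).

+$146.075 billion

FX purchase $80.5 billion: reserves +$80.5B, deposits 0.
Discount-window repayment $33 billion: reserves −$33B, deposits 0.
OMO purchase (from banks) $81 billion: reserves +$81B, deposits 0.
Currency deposit $18.5 billion: reserves +$18.5B, deposits +$18.5B.
Totals: Δreserves = +$147B, Δdeposits = +$18.5B.
Δrequired reserves = 5% × +$18.5B = +$0.925B.
Δexcess reserves = Δreserves − Δrequired = +$147B − (+$0.925B) = +$146.075 billion.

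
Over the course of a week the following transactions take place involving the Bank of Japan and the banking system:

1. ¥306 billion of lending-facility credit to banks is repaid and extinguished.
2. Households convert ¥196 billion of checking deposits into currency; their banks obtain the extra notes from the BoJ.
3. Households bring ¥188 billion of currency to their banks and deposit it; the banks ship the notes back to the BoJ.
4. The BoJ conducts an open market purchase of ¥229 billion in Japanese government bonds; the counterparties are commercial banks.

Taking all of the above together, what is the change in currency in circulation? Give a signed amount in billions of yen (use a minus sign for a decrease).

Discount-window repayment ¥306 billion: no currency enters or leaves circulation → 0.
Currency withdrawal ¥196 billion: notes leave the central bank → +¥196B.
Currency deposit ¥188 billion: notes return to the central bank → −¥188B.
OMO purchase (from banks) ¥229 billion: no currency enters or leaves circulation → 0.
Net: 0 + 196 − 188 + 0 = +¥8 billion.

+¥8 billion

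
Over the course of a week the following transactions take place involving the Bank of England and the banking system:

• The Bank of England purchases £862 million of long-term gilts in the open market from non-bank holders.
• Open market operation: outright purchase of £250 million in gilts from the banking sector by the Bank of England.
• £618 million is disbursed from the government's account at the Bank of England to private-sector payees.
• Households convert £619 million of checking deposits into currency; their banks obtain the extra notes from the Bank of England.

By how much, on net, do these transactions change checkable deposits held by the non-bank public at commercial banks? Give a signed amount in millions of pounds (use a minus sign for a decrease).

Bank of England balance sheet:
  Assets:      Securities +£1112M
  Liabilities: Bank reserves +£1111M, Currency in circulation +£619M, Government deposits −£618M
Commercial banking system:
  Assets:      Reserves at CB +£1111M, Securities −£250M
  Liabilities: Checkable deposits +£861M
So the change in checkable deposits held by the non-bank public at commercial banks is +£861 million.

+£861 million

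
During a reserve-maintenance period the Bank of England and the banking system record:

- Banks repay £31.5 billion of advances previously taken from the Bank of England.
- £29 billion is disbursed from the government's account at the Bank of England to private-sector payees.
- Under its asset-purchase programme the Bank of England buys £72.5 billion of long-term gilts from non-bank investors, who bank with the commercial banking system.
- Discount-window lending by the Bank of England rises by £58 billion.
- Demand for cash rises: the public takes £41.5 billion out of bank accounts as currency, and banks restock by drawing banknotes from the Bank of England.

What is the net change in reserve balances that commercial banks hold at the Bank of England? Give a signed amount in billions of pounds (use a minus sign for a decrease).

+£86.5 billion

Discount-window repayment £31.5 billion: repayment is debited from reserves → −£31.5B.
Government spending £29 billion: government payments flow into bank reserve accounts → +£29B.
Asset purchase (from non-banks) £72.5 billion: the Bank of England pays by crediting reserve accounts → +£72.5B.
Discount-window loan £58 billion: the loan is credited to the bank's reserve account → +£58B.
Currency withdrawal £41.5 billion: banks swap reserves for currency → −£41.5B.
Net: −31.5 + 29 + 72.5 + 58 − 41.5 = +£86.5 billion.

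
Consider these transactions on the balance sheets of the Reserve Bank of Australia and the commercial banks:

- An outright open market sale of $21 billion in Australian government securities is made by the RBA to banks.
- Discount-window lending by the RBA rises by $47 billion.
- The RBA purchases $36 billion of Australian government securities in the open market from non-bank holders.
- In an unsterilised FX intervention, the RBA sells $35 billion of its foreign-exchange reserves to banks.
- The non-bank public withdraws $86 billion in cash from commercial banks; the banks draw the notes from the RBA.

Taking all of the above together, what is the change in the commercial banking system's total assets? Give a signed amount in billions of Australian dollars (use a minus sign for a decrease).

OMO sale (to banks) $21 billion: just an asset swap on bank balance sheets → 0.
Discount-window loan $47 billion: bank balance sheets expand → +$47B.
Asset purchase (from non-banks) $36 billion: bank balance sheets expand → +$36B.
FX sale $35 billion: just an asset swap on bank balance sheets → 0.
Currency withdrawal $86 billion: bank balance sheets shrink → −$86B.
Net: 0 + 47 + 36 + 0 − 86 = -$3 billion.

-$3 billion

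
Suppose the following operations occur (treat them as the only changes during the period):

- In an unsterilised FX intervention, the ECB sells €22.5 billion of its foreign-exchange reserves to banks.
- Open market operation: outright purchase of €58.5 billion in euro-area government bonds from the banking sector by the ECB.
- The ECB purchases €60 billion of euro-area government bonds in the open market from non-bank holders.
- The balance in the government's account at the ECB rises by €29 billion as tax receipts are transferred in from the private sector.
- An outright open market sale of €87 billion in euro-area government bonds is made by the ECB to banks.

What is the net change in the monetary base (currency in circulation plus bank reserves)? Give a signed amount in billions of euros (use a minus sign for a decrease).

FX sale €22.5 billion: ECB balance sheet contracts → −€22.5B.
OMO purchase (from banks) €58.5 billion: ECB balance sheet expands → +€58.5B.
Asset purchase (from non-banks) €60 billion: ECB balance sheet expands → +€60B.
Government account inflow €29 billion: reserves shift to a non-base liability → −€29B.
OMO sale (to banks) €87 billion: ECB balance sheet contracts → −€87B.
Net: −22.5 + 58.5 + 60 − 29 − 87 = -€20 billion.

-€20 billion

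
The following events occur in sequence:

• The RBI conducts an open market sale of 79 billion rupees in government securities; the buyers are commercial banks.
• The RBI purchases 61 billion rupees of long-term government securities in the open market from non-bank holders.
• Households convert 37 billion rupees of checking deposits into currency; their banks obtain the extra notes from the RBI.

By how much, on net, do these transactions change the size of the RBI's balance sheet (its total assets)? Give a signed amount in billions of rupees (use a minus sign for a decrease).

-18 billion

RBI balance sheet:
  Assets:      Securities −18B
  Liabilities: Bank reserves −55B, Currency in circulation +37B
Commercial banking system:
  Assets:      Reserves at CB −55B, Securities +79B
  Liabilities: Checkable deposits +24B
Change in total RBI assets = -18 billion.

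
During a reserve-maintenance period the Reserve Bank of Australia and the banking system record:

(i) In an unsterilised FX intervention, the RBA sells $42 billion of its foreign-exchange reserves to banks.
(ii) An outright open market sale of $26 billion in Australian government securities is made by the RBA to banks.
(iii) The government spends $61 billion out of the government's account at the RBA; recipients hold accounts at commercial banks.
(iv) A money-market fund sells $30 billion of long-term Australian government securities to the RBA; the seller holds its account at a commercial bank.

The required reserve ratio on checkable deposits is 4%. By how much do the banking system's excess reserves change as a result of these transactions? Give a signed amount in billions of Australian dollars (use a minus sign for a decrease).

FX sale $42 billion: reserves −$42B, deposits 0.
OMO sale (to banks) $26 billion: reserves −$26B, deposits 0.
Government spending $61 billion: reserves +$61B, deposits +$61B.
Asset purchase (from non-banks) $30 billion: reserves +$30B, deposits +$30B.
Totals: Δreserves = +$23B, Δdeposits = +$91B.
Δrequired reserves = 4% × +$91B = +$3.64B.
Δexcess reserves = Δreserves − Δrequired = +$23B − (+$3.64B) = +$19.36 billion.

+$19.36 billion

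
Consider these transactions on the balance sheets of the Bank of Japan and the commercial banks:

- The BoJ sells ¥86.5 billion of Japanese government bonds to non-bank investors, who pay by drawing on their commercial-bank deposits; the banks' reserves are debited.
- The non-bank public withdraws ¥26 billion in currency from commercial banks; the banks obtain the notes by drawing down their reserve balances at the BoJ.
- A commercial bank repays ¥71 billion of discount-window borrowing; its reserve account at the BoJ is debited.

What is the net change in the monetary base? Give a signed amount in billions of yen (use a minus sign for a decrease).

-¥157.5 billion

BoJ balance sheet:
  Assets:      Securities −¥86.5B, Loans to banks −¥71B
  Liabilities: Bank reserves −¥183.5B, Currency in circulation +¥26B
Commercial banking system:
  Assets:      Reserves at CB −¥183.5B
  Liabilities: Checkable deposits −¥112.5B, Borrowings from CB −¥71B
Monetary base = currency + reserves: +¥26B + (−¥183.5B) = -¥157.5 billion.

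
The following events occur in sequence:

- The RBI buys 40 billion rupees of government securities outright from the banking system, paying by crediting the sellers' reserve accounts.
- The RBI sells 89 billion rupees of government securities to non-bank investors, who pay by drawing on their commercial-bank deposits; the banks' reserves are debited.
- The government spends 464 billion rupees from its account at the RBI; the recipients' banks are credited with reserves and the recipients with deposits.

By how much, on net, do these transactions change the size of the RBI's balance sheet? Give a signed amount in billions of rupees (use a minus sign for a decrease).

OMO purchase (from banks) 40 billion rupees: an RBI asset is acquired → +40B.
Asset sale (to non-banks) 89 billion rupees: an RBI asset is shed → −89B.
Government spending 464 billion rupees: only the composition of liabilities changes → 0.
Net: 40 − 89 + 0 = -49 billion.

-49 billion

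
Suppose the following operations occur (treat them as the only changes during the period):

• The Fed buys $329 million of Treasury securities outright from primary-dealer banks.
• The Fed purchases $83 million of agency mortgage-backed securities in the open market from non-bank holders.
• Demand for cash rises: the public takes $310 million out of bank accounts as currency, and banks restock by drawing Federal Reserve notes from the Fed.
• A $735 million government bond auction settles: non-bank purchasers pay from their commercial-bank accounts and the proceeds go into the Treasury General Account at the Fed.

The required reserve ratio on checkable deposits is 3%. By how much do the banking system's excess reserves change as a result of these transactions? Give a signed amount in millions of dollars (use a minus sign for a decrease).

-$604.14 million

OMO purchase (from banks) $329 million: reserves +$329M, deposits 0.
Asset purchase (from non-banks) $83 million: reserves +$83M, deposits +$83M.
Currency withdrawal $310 million: reserves −$310M, deposits −$310M.
Government account inflow $735 million: reserves −$735M, deposits −$735M.
Totals: Δreserves = −$633M, Δdeposits = −$962M.
Δrequired reserves = 3% × −$962M = −$28.86M.
Δexcess reserves = Δreserves − Δrequired = −$633M − (−$28.86M) = -$604.14 million.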